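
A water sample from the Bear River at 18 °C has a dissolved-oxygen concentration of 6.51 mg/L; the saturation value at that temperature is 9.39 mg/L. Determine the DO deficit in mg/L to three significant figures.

D ≈ 2.88 mg/L

D = C_s − C = 9.39 − 6.51 = 2.88 mg/L.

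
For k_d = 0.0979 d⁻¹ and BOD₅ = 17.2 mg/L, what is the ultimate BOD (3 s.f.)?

L₀ ≈ 44.4 mg/L

BOD₅ = L₀(1 − e^(−5k_d)) ⇒ L₀ = BOD₅ / (1 − e^(−5×0.0979))
= 17.2 / (1 − 0.6129) = 17.2 / 0.3871 = 44.44 mg/L.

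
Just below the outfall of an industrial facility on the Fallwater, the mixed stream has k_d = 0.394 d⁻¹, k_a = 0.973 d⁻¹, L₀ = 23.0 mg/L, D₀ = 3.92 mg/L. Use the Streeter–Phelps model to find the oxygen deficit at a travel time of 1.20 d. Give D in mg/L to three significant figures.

D ≈ 6.10 mg/L

k_d L₀/(k_a−k_d) = 0.394×23.0/(0.973−0.394) = 9.062/0.5790 = 15.65 mg/L.
e^(−k_d t) = e^(−0.394×1.200) = 0.6233; e^(−k_a t) = e^(−0.973×1.200) = 0.3111.
D = 15.65 × (0.6233 − 0.3111) + 3.92 × 0.3111 = 4.885 + 1.220 = 6.105 mg/L.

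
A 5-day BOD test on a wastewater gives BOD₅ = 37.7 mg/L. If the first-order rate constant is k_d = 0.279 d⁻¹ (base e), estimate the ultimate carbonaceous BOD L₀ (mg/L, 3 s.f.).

L₀ ≈ 50.1 mg/L

BOD₅ = L₀(1 − e^(−5k_d)) ⇒ L₀ = BOD₅ / (1 − e^(−5×0.279))
= 37.7 / (1 − 0.2478) = 37.7 / 0.7522 = 50.12 mg/L.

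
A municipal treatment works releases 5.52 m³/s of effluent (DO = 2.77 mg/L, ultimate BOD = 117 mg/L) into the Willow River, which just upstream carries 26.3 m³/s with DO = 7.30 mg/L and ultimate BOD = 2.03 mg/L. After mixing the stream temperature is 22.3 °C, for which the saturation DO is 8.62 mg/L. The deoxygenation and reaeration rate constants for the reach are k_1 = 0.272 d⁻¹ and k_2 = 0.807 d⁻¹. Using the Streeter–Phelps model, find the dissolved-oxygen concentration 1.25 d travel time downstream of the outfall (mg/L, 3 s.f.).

Mixed DO = (26.3×7.30 + 5.52×2.77)/(26.3+5.52) = 207.3/31.82 = 6.514 mg/L.
Mixed L₀ = (26.3×2.03 + 5.52×117)/(31.82) = 699.2/31.82 = 21.97 mg/L.
Initial deficit D₀ = C_s − DO₀ = 8.62 − 6.514 = 2.106 mg/L.
D(1.25) = [0.272×21.97/(0.807−0.272)](e^(−0.272×1.25) − e^(−0.807×1.25)) + 2.106 e^(−0.807×1.25)
= 11.17 × (0.7118 − 0.3647) + 2.106 × 0.3647 = 4.646 mg/L.
DO = 8.62 − 4.646 = 3.974 mg/L.

DO ≈ 3.97 mg/L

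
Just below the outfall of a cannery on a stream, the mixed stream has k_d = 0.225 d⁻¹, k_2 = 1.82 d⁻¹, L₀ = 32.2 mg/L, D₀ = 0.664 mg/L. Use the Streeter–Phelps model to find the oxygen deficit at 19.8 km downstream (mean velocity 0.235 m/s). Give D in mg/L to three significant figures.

D ≈ 2.99 mg/L

Travel time t = x/v = 19.8 km / (0.235 m/s) = 19800 m / 0.235 m/s = 84260 s = 0.9752 d.
k_d L₀/(k_2−k_d) = 0.225×32.2/(1.82−0.225) = 7.245/1.595 = 4.542 mg/L.
e^(−k_d t) = e^(−0.225×0.9752) = 0.8030; e^(−k_2 t) = e^(−1.82×0.9752) = 0.1695.
D = 4.542 × (0.8030 − 0.1695) + 0.664 × 0.1695 = 2.877 + 0.1126 = 2.990 mg/L.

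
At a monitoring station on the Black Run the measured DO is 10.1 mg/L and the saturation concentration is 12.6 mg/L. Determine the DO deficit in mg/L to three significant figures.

D = C_s − C = 12.6 − 10.1 = 2.50 mg/L.

D ≈ 2.50 mg/L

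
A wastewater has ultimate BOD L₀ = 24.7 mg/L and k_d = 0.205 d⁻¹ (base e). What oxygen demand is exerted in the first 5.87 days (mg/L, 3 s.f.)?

y_t = L₀(1 − e^(−k_d t)) = 24.7 × (1 − e^(−0.205×5.87))
= 24.7 × (1 − 0.3002) = 24.7 × 0.6998 = 17.29 mg/L.

y ≈ 17.3 mg/L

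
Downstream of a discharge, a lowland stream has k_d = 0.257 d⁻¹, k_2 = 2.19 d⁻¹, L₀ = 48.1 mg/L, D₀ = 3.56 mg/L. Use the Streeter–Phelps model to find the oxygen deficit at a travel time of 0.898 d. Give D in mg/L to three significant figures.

k_d L₀/(k_2−k_d) = 0.257×48.1/(2.19−0.257) = 12.36/1.933 = 6.395 mg/L.
e^(−k_d t) = e^(−0.257×0.8980) = 0.7939; e^(−k_2 t) = e^(−2.19×0.8980) = 0.1399.
D = 6.395 × (0.7939 − 0.1399) + 3.56 × 0.1399 = 4.182 + 0.4981 = 4.680 mg/L.

D ≈ 4.68 mg/L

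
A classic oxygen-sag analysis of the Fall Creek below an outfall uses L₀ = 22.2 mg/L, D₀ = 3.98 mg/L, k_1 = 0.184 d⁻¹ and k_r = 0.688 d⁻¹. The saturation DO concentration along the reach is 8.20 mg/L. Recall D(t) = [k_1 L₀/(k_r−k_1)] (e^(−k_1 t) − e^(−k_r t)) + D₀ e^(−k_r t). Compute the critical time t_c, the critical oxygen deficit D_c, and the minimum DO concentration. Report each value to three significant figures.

t_c ≈ 1.28 d; D_c ≈ 4.69 mg/L; min DO ≈ 3.51 mg/L

With k_r/k_1 = 3.739 and 1 − D₀(k_r−k_1)/(k_1 L₀) = 0.5089,
t_c = ln(3.739 × 0.5089) / (0.688 − 0.184) = ln(1.903) / 0.5040 = 0.6434/0.5040 = 1.277 d.
L(t_c) = L₀ e^(−k_1 t_c) = 22.2 × 0.7907 = 17.55 mg/L, and at the critical point k_r D_c = k_1 L, so D_c = (0.184/0.688) × 17.55 = 4.694 mg/L.
Minimum DO = C_s − D_c = 8.20 − 4.694 = 3.506 mg/L.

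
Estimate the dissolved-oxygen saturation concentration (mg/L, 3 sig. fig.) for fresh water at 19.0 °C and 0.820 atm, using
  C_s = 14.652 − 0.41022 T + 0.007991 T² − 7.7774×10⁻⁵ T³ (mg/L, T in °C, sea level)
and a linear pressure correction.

C_s ≈ 7.55 mg/L

At sea level: C_s = 14.652 − 0.41022×19.0 + 0.007991×19.0² − 7.7774×10⁻⁵×19.0³ = 9.209 mg/L.
Pressure correction: C_s' = 9.209 × 0.820 = 7.551 mg/L.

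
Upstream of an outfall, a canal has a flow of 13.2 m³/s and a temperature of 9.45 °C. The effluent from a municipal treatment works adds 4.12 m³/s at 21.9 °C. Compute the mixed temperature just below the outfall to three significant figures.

Flow-weighted mixing: C = (Q_r C_r + Q_w C_w)/(Q_r + Q_w)
= (13.2×9.45 + 4.12×21.9)/(13.2 + 4.12) = 215.0/17.32 = 12.41 °C.

12.4 °C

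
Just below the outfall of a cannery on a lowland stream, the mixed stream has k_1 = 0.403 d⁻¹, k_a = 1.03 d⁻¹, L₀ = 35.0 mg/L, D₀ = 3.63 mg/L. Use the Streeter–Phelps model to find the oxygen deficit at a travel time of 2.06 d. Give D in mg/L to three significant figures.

D ≈ 7.55 mg/L

k_1 L₀/(k_a−k_1) = 0.403×35.0/(1.03−0.403) = 14.11/0.6270 = 22.50 mg/L.
e^(−k_1 t) = e^(−0.403×2.060) = 0.4360; e^(−k_a t) = e^(−1.03×2.060) = 0.1198.
D = 22.50 × (0.4360 − 0.1198) + 3.63 × 0.1198 = 7.112 + 0.4349 = 7.547 mg/L.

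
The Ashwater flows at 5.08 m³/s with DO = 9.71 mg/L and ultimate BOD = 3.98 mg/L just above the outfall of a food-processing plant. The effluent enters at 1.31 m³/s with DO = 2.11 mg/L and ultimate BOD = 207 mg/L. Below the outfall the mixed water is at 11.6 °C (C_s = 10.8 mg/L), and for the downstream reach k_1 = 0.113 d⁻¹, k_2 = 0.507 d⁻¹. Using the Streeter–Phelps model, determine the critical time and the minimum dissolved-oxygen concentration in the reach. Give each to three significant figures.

Mixed DO = (5.08×9.71 + 1.31×2.11)/(5.08+1.31) = 52.09/6.390 = 8.152 mg/L.
Mixed L₀ = (5.08×3.98 + 1.31×207)/(6.390) = 291.4/6.390 = 45.60 mg/L.
Initial deficit D₀ = C_s − DO₀ = 10.8 − 8.152 = 2.648 mg/L.
t_c = (1/0.3940) ln[(0.507/0.113)(1 − 2.648×0.3940/(0.113×45.60))] = 2.538 × ln(3.578) = 3.236 d.
D_c = (0.113/0.507) × 45.60 × e^(−0.113×3.236) = 0.2229 × 45.60 × 0.6938 = 7.051 mg/L.
Minimum DO = 10.8 − 7.051 = 3.749 mg/L.

t_c ≈ 3.24 d; minimum DO ≈ 3.75 mg/L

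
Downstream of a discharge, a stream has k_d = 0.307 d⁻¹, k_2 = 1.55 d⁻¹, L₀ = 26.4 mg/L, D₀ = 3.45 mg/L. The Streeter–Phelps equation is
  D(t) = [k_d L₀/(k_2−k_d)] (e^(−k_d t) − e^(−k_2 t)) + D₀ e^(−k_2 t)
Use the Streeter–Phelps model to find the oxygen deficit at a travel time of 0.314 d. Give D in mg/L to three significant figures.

k_d L₀/(k_2−k_d) = 0.307×26.4/(1.55−0.307) = 8.105/1.243 = 6.520 mg/L.
e^(−k_d t) = e^(−0.307×0.3140) = 0.9081; e^(−k_2 t) = e^(−1.55×0.3140) = 0.6147.
D = 6.520 × (0.9081 − 0.6147) + 3.45 × 0.6147 = 1.913 + 2.121 = 4.034 mg/L.

D ≈ 4.03 mg/L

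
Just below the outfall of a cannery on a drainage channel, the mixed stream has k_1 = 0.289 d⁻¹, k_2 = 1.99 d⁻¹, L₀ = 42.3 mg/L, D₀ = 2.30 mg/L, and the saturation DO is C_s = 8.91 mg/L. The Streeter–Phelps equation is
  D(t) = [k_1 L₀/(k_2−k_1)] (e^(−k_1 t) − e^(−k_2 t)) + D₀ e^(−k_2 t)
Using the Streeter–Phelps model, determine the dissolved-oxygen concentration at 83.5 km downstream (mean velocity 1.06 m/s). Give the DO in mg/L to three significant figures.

DO ≈ 4.18 mg/L

Travel time t = x/v = 83.5 km / (1.06 m/s) = 83500 m / 1.06 m/s = 78770 s = 0.9117 d.
k_1 L₀/(k_2−k_1) = 0.289×42.3/(1.99−0.289) = 12.22/1.701 = 7.187 mg/L.
e^(−k_1 t) = e^(−0.289×0.9117) = 0.7684; e^(−k_2 t) = e^(−1.99×0.9117) = 0.1629.
D = 7.187 × (0.7684 − 0.1629) + 2.30 × 0.1629 = 4.351 + 0.3748 = 4.726 mg/L.
DO = C_s − D = 8.91 − 4.726 = 4.184 mg/L.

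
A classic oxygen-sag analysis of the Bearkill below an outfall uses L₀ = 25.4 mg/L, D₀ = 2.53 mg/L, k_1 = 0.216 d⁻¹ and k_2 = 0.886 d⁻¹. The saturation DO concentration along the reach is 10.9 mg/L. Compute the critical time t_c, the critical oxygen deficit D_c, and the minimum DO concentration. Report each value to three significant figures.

t_c ≈ 1.56 d; D_c ≈ 4.43 mg/L; min DO ≈ 6.47 mg/L

With k_2/k_1 = 4.102 and 1 − D₀(k_2−k_1)/(k_1 L₀) = 0.6910,
t_c = ln(4.102 × 0.6910) / (0.886 − 0.216) = ln(2.835) / 0.6700 = 1.042/0.6700 = 1.555 d.
D_c = (k_1/k_2) L₀ e^(−k_1 t_c) = (0.216/0.886) × 25.4 × e^(−0.216×1.555) = 0.2438 × 25.4 × 0.7147 = 4.426 mg/L.
Minimum DO = C_s − D_c = 10.9 − 4.426 = 6.474 mg/L.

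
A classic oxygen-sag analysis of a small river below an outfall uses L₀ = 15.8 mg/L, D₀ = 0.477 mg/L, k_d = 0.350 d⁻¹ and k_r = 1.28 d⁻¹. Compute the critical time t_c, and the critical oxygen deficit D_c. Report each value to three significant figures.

t_c = [1/(k_r−k_d)] ln[(k_r/k_d)(1 − D₀(k_r−k_d)/(k_d L₀))]
= [1/(1.28−0.350)] ln[(1.28/0.350)(1 − 0.477×0.9300/(0.350×15.8))]
= (1/0.9300) ln[3.657 × 0.9198] = 1.075 × ln(3.364) = 1.075 × 1.213 = 1.304 d.
D_c = (k_d/k_r) L₀ e^(−k_d t_c) = (0.350/1.28) × 15.8 × e^(−0.350×1.304) = 0.2734 × 15.8 × 0.6335 = 2.737 mg/L.

t_c ≈ 1.30 d; D_c ≈ 2.74 mg/L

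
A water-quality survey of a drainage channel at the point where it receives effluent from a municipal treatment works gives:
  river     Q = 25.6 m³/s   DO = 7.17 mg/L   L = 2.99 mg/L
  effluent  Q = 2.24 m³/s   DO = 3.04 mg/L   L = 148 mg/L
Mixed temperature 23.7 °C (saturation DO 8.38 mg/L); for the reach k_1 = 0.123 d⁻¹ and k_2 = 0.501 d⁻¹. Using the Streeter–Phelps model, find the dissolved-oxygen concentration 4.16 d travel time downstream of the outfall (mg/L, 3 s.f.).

DO ≈ 5.92 mg/L

Mixed DO = (25.6×7.17 + 2.24×3.04)/(25.6+2.24) = 190.4/27.84 = 6.838 mg/L.
Mixed L₀ = (25.6×2.99 + 2.24×148)/(27.84) = 408.1/27.84 = 14.66 mg/L.
Initial deficit D₀ = C_s − DO₀ = 8.38 − 6.838 = 1.542 mg/L.
D(4.16) = [0.123×14.66/(0.501−0.123)](e^(−0.123×4.16) − e^(−0.501×4.16)) + 1.542 e^(−0.501×4.16)
= 4.769 × (0.5995 − 0.1244) + 1.542 × 0.1244 = 2.458 mg/L.
DO = 8.38 − 2.458 = 5.922 mg/L.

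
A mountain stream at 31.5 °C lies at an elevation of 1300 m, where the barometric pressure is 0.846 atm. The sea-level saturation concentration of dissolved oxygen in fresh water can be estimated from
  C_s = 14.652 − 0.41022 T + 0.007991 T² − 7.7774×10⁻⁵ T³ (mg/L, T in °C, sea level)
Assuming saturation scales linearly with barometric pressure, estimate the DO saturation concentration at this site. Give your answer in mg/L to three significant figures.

C_s ≈ 6.12 mg/L

At sea level: C_s = 14.652 − 0.41022×31.5 + 0.007991×31.5² − 7.7774×10⁻⁵×31.5³ = 7.228 mg/L.
Pressure correction: C_s' = 7.228 × 0.846 = 6.115 mg/L.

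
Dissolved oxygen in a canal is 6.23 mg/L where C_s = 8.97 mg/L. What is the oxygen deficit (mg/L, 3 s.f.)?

D = C_s − C = 8.97 − 6.23 = 2.74 mg/L.

D ≈ 2.74 mg/L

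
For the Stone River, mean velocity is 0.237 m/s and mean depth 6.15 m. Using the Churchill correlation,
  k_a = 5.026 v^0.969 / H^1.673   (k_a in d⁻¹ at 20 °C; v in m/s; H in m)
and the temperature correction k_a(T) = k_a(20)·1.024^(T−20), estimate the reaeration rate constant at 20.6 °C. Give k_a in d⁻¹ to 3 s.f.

k_a(20) = 5.026 × 0.237^0.969 / 6.15^1.673 = 5.026 × 0.2478 / 20.88 = 0.05964 d⁻¹.
k_a(20.6) = 0.05964 × 1.024^(20.6−20) = 0.05964 × 1.014 = 0.06050 d⁻¹.

k_a ≈ 0.0605 d⁻¹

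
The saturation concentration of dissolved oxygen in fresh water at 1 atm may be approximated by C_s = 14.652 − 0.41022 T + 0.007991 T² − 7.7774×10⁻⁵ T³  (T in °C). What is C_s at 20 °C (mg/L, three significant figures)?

C_s = 14.652 − 0.41022×20 + 0.007991×20² − 7.7774×10⁻⁵×20³ = 9.022 mg/L.

C_s ≈ 9.02 mg/L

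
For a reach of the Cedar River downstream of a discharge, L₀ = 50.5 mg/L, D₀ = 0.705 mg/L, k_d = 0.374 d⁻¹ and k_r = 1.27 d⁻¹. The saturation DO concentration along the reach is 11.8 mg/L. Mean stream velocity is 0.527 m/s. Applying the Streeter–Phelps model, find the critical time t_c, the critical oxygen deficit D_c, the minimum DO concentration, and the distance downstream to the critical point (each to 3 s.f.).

At the critical point dD/dt = 0, so k_d L₀ e^(−k_d t) = k_r D. Substituting D(t) from the Streeter–Phelps equation and solving for t gives
t_c = ln[(k_r/k_d)(1 − D₀(k_r−k_d)/(k_d L₀))] / (k_r−k_d).
Here k_r−k_d = 0.8960 d⁻¹ and 1 − D₀(k_r−k_d)/(k_d L₀) = 1 − 0.705×0.8960/(0.374×50.5) = 0.9666, so
t_c = ln(3.396 × 0.9666) / 0.8960 = 1.188 / 0.8960 = 1.326 d.
D_c = (k_d/k_r) L₀ e^(−k_d t_c) = (0.374/1.27) × 50.5 × e^(−0.374×1.326) = 0.2945 × 50.5 × 0.6089 = 9.055 mg/L.
Minimum DO = C_s − D_c = 11.8 − 9.055 = 2.745 mg/L.
x_c = v t_c = 0.527 m/s × 1.326 d × 86400 s/d = 60400 m ≈ 60.4 km.

t_c ≈ 1.33 d; D_c ≈ 9.06 mg/L; min DO ≈ 2.74 mg/L; x_c ≈ 60.4 km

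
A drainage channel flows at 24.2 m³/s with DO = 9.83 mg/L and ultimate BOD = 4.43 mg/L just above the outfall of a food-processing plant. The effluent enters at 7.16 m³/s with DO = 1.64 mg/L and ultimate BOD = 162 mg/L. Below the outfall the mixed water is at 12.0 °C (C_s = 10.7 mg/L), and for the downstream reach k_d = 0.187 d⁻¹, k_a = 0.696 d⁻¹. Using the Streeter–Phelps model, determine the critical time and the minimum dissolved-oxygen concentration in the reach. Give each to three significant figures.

Mixed DO = (24.2×9.83 + 7.16×1.64)/(24.2+7.16) = 249.6/31.36 = 7.960 mg/L.
Mixed L₀ = (24.2×4.43 + 7.16×162)/(31.36) = 1267/31.36 = 40.41 mg/L.
Initial deficit D₀ = C_s − DO₀ = 10.7 − 7.960 = 2.740 mg/L.
t_c = (1/0.5090) ln[(0.696/0.187)(1 − 2.740×0.5090/(0.187×40.41))] = 1.965 × ln(3.035) = 2.181 d.
D_c = (0.187/0.696) × 40.41 × e^(−0.187×2.181) = 0.2687 × 40.41 × 0.6651 = 7.220 mg/L.
Minimum DO = 10.7 − 7.220 = 3.480 mg/L.

t_c ≈ 2.18 d; minimum DO ≈ 3.48 mg/L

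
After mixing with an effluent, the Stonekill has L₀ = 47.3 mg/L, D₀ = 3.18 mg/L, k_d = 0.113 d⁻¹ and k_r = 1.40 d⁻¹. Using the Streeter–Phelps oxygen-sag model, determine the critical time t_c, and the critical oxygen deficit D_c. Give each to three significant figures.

t_c ≈ 0.828 d; D_c ≈ 3.48 mg/L

With k_r/k_d = 12.39 and 1 − D₀(k_r−k_d)/(k_d L₀) = 0.2343,
t_c = ln(12.39 × 0.2343) / (1.40 − 0.113) = ln(2.903) / 1.287 = 1.066/1.287 = 0.8280 d.
D_c = (k_d/k_r) L₀ e^(−k_d t_c) = (0.113/1.40) × 47.3 × e^(−0.113×0.8280) = 0.08071 × 47.3 × 0.9107 = 3.477 mg/L.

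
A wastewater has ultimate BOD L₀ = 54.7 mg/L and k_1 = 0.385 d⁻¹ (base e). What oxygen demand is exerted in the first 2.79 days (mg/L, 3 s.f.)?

y_t = L₀(1 − e^(−k_1 t)) = 54.7 × (1 − e^(−0.385×2.79))
= 54.7 × (1 − 0.3416) = 54.7 × 0.6584 = 36.02 mg/L.

y ≈ 36.0 mg/L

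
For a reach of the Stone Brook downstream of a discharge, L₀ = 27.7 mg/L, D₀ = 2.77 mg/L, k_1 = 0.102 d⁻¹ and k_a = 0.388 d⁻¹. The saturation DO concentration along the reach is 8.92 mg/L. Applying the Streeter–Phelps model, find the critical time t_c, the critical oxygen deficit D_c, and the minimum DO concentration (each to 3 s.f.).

With k_a/k_1 = 3.804 and 1 − D₀(k_a−k_1)/(k_1 L₀) = 0.7196,
t_c = ln(3.804 × 0.7196) / (0.388 − 0.102) = ln(2.737) / 0.2860 = 1.007/0.2860 = 3.521 d.
D_c = (k_1/k_a) L₀ e^(−k_1 t_c) = (0.102/0.388) × 27.7 × e^(−0.102×3.521) = 0.2629 × 27.7 × 0.6983 = 5.085 mg/L.
Minimum DO = C_s − D_c = 8.92 − 5.085 = 3.835 mg/L.

t_c ≈ 3.52 d; D_c ≈ 5.08 mg/L; min DO ≈ 3.84 mg/L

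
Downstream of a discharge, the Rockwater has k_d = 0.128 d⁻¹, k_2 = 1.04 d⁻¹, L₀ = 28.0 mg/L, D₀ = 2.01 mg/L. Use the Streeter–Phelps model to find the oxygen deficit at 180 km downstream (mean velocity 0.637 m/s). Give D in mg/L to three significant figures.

D ≈ 2.52 mg/L

Travel time t = x/v = 180 km / (0.637 m/s) = 180000 m / 0.637 m/s = 282600 s = 3.271 d.
k_d L₀/(k_2−k_d) = 0.128×28.0/(1.04−0.128) = 3.584/0.9120 = 3.930 mg/L.
e^(−k_d t) = e^(−0.128×3.271) = 0.6579; e^(−k_2 t) = e^(−1.04×3.271) = 0.03333.
D = 3.930 × (0.6579 − 0.03333) + 2.01 × 0.03333 = 2.455 + 0.06699 = 2.522 mg/L.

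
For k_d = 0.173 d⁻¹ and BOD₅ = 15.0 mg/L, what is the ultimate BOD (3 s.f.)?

BOD₅ = L₀(1 − e^(−5k_d)) ⇒ L₀ = BOD₅ / (1 − e^(−5×0.173))
= 15.0 / (1 − 0.4211) = 15.0 / 0.5789 = 25.91 mg/L.

L₀ ≈ 25.9 mg/L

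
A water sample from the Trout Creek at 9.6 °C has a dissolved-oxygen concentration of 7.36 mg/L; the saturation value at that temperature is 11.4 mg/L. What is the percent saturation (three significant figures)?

% saturation = C/C_s × 100 = 7.36/11.4 × 100 = 64.6 %.

64.6 % saturation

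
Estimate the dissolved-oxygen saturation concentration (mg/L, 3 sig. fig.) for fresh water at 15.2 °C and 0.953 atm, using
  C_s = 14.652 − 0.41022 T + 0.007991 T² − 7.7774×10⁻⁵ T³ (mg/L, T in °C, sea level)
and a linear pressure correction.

C_s ≈ 9.52 mg/L

At sea level: C_s = 14.652 − 0.41022×15.2 + 0.007991×15.2² − 7.7774×10⁻⁵×15.2³ = 9.990 mg/L.
Pressure correction: C_s' = 9.990 × 0.953 = 9.520 mg/L.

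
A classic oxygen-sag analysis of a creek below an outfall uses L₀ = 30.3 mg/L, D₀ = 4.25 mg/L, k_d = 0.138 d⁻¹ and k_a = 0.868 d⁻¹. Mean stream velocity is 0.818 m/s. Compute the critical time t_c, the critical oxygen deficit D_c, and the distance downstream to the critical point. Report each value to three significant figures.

With k_a/k_d = 6.290 and 1 − D₀(k_a−k_d)/(k_d L₀) = 0.2580,
t_c = ln(6.290 × 0.2580) / (0.868 − 0.138) = ln(1.623) / 0.7300 = 0.4842/0.7300 = 0.6633 d.
L(t_c) = L₀ e^(−k_d t_c) = 30.3 × 0.9125 = 27.65 mg/L, and at the critical point k_a D_c = k_d L, so D_c = (0.138/0.868) × 27.65 = 4.396 mg/L.
x_c = v t_c = 0.818 m/s × 0.6633 d × 86400 s/d = 46880 m ≈ 46.9 km.

t_c ≈ 0.663 d; D_c ≈ 4.40 mg/L; x_c ≈ 46.9 km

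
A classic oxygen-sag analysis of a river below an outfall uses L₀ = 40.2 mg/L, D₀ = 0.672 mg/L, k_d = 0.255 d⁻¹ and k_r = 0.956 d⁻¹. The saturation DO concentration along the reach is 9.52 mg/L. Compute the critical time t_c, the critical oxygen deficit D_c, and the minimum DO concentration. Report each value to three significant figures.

t_c ≈ 1.82 d; D_c ≈ 6.74 mg/L; min DO ≈ 2.78 mg/L

With k_r/k_d = 3.749 and 1 − D₀(k_r−k_d)/(k_d L₀) = 0.9540,
t_c = ln(3.749 × 0.9540) / (0.956 − 0.255) = ln(3.577) / 0.7010 = 1.274/0.7010 = 1.818 d.
D_c = (k_d/k_r) L₀ e^(−k_d t_c) = (0.255/0.956) × 40.2 × e^(−0.255×1.818) = 0.2667 × 40.2 × 0.6290 = 6.745 mg/L.
Minimum DO = C_s − D_c = 9.52 − 6.745 = 2.775 mg/L.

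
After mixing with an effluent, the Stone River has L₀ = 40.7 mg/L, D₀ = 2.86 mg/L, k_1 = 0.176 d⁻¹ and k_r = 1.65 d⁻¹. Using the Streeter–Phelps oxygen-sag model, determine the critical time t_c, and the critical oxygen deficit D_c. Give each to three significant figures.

t_c = [1/(k_r−k_1)] ln[(k_r/k_1)(1 − D₀(k_r−k_1)/(k_1 L₀))]
= [1/(1.65−0.176)] ln[(1.65/0.176)(1 − 2.86×1.474/(0.176×40.7))]
= (1/1.474) ln[9.375 × 0.4115] = 0.6784 × ln(3.858) = 0.6784 × 1.350 = 0.9159 d.
D_c = (k_1/k_r) L₀ e^(−k_1 t_c) = (0.176/1.65) × 40.7 × e^(−0.176×0.9159) = 0.1067 × 40.7 × 0.8511 = 3.695 mg/L.

t_c ≈ 0.916 d; D_c ≈ 3.69 mg/L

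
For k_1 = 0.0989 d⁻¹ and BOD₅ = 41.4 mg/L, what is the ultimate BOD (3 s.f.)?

L₀ ≈ 106 mg/L

BOD₅ = L₀(1 − e^(−5k_1)) ⇒ L₀ = BOD₅ / (1 − e^(−5×0.0989))
= 41.4 / (1 − 0.6099) = 41.4 / 0.3901 = 106.1 mg/L.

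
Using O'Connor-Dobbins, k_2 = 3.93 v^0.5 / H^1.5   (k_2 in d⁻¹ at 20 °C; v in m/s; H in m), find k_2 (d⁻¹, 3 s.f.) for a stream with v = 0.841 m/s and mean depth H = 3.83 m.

k_2 ≈ 0.481 d⁻¹

k_2 = 3.93 × 0.841^0.5 / 3.83^1.5 = 3.93 × 0.9171 / 7.495 = 0.4808 d⁻¹.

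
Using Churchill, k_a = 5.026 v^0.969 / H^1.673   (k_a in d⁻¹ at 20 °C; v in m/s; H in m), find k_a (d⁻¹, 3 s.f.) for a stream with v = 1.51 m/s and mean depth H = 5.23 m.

k_a ≈ 0.471 d⁻¹

k_a = 5.026 × 1.51^0.969 / 5.23^1.673 = 5.026 × 1.491 / 15.92 = 0.4705 d⁻¹.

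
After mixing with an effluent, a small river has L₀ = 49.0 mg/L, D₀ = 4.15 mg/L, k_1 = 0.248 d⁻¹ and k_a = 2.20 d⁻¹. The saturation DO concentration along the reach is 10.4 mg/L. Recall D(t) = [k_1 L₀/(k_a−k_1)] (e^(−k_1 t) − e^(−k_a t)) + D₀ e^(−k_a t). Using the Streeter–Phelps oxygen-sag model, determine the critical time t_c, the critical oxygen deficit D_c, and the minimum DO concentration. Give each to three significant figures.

t_c ≈ 0.555 d; D_c ≈ 4.81 mg/L; min DO ≈ 5.59 mg/L

At the critical point dD/dt = 0, so k_1 L₀ e^(−k_1 t) = k_a D. Substituting D(t) from the Streeter–Phelps equation and solving for t gives
t_c = ln[(k_a/k_1)(1 − D₀(k_a−k_1)/(k_1 L₀))] / (k_a−k_1).
Here k_a−k_1 = 1.952 d⁻¹ and 1 − D₀(k_a−k_1)/(k_1 L₀) = 1 − 4.15×1.952/(0.248×49.0) = 0.3334, so
t_c = ln(8.871 × 0.3334) / 1.952 = 1.084 / 1.952 = 0.5555 d.
D_c = (k_1/k_a) L₀ e^(−k_1 t_c) = (0.248/2.20) × 49.0 × e^(−0.248×0.5555) = 0.1127 × 49.0 × 0.8713 = 4.813 mg/L.
Minimum DO = C_s − D_c = 10.4 − 4.813 = 5.587 mg/L.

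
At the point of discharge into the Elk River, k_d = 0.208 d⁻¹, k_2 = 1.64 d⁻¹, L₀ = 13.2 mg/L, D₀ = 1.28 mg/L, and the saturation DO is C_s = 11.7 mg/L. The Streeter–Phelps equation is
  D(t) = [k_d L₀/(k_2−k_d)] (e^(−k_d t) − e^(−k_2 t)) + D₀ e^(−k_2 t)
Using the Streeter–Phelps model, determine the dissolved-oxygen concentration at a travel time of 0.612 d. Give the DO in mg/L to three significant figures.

k_d L₀/(k_2−k_d) = 0.208×13.2/(1.64−0.208) = 2.746/1.432 = 1.917 mg/L.
e^(−k_d t) = e^(−0.208×0.6120) = 0.8805; e^(−k_2 t) = e^(−1.64×0.6120) = 0.3665.
D = 1.917 × (0.8805 − 0.3665) + 1.28 × 0.3665 = 0.9854 + 0.4692 = 1.455 mg/L.
DO = C_s − D = 11.7 − 1.455 = 10.25 mg/L.

DO ≈ 10.2 mg/L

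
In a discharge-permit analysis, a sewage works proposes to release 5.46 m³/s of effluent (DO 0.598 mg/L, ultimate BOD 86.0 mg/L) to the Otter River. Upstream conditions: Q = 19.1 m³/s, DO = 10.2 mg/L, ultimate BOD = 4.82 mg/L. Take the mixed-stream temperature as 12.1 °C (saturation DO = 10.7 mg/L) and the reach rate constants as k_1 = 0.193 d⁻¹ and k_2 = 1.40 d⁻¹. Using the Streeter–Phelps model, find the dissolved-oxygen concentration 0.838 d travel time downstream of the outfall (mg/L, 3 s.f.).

DO ≈ 7.91 mg/L

Mixed DO = (19.1×10.2 + 5.46×0.598)/(19.1+5.46) = 198.1/24.56 = 8.065 mg/L.
Mixed L₀ = (19.1×4.82 + 5.46×86.0)/(24.56) = 561.6/24.56 = 22.87 mg/L.
Initial deficit D₀ = C_s − DO₀ = 10.7 − 8.065 = 2.635 mg/L.
D(0.838) = [0.193×22.87/(1.40−0.193)](e^(−0.193×0.838) − e^(−1.40×0.838)) + 2.635 e^(−1.40×0.838)
= 3.657 × (0.8507 − 0.3094) + 2.635 × 0.3094 = 2.794 mg/L.
DO = 10.7 − 2.794 = 7.906 mg/L.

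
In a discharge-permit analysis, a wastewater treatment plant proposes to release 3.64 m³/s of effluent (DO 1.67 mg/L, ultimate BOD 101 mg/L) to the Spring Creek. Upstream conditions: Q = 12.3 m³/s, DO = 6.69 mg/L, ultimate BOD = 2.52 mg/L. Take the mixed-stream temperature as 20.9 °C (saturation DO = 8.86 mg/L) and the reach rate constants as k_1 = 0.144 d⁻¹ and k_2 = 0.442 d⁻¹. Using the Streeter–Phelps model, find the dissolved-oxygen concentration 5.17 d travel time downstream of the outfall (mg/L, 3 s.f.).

DO ≈ 4.01 mg/L

Mixed DO = (12.3×6.69 + 3.64×1.67)/(12.3+3.64) = 88.37/15.94 = 5.544 mg/L.
Mixed L₀ = (12.3×2.52 + 3.64×101)/(15.94) = 398.6/15.94 = 25.01 mg/L.
Initial deficit D₀ = C_s − DO₀ = 8.86 − 5.544 = 3.316 mg/L.
D(5.17) = [0.144×25.01/(0.442−0.144)](e^(−0.144×5.17) − e^(−0.442×5.17)) + 3.316 e^(−0.442×5.17)
= 12.08 × (0.4750 − 0.1018) + 3.316 × 0.1018 = 4.848 mg/L.
DO = 8.86 − 4.848 = 4.012 mg/L.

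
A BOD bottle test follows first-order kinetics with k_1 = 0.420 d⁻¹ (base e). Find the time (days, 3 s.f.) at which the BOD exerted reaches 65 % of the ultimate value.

t ≈ 2.50 d

y/L₀ = 1 − e^(−k_1 t) = 0.65 ⇒ e^(−k_1 t) = 0.350
t = −ln(0.350) / 0.420 = 1.050 / 0.420 = 2.500 d.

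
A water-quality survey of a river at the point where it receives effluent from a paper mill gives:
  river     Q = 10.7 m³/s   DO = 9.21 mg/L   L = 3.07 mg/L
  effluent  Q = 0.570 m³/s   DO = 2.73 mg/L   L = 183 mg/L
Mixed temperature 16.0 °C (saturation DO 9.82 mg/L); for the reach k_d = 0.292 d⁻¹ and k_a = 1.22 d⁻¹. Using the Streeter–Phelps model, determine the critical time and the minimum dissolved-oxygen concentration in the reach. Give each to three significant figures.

Mixed DO = (10.7×9.21 + 0.570×2.73)/(10.7+0.570) = 100.1/11.27 = 8.882 mg/L.
Mixed L₀ = (10.7×3.07 + 0.570×183)/(11.27) = 137.2/11.27 = 12.17 mg/L.
Initial deficit D₀ = C_s − DO₀ = 9.82 − 8.882 = 0.9377 mg/L.
t_c = (1/0.9280) ln[(1.22/0.292)(1 − 0.9377×0.9280/(0.292×12.17))] = 1.078 × ln(3.155) = 1.238 d.
D_c = (0.292/1.22) × 12.17 × e^(−0.292×1.238) = 0.2393 × 12.17 × 0.6966 = 2.029 mg/L.
Minimum DO = 9.82 − 2.029 = 7.791 mg/L.

t_c ≈ 1.24 d; minimum DO ≈ 7.79 mg/L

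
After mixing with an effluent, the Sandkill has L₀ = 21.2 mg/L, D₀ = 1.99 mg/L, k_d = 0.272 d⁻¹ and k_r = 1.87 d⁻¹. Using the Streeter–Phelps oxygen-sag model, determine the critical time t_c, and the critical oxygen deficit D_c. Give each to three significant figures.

t_c ≈ 0.705 d; D_c ≈ 2.55 mg/L

t_c = [1/(k_r−k_d)] ln[(k_r/k_d)(1 − D₀(k_r−k_d)/(k_d L₀))]
= [1/(1.87−0.272)] ln[(1.87/0.272)(1 − 1.99×1.598/(0.272×21.2))]
= (1/1.598) ln[6.875 × 0.4485] = 0.6258 × ln(3.084) = 0.6258 × 1.126 = 0.7047 d.
L(t_c) = L₀ e^(−k_d t_c) = 21.2 × 0.8256 = 17.50 mg/L, and at the critical point k_r D_c = k_d L, so D_c = (0.272/1.87) × 17.50 = 2.546 mg/L.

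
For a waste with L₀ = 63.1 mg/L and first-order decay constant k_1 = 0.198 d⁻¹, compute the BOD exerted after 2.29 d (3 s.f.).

y_t = L₀(1 − e^(−k_1 t)) = 63.1 × (1 − e^(−0.198×2.29))
= 63.1 × (1 − 0.6355) = 63.1 × 0.3645 = 23.00 mg/L.

y ≈ 23.0 mg/L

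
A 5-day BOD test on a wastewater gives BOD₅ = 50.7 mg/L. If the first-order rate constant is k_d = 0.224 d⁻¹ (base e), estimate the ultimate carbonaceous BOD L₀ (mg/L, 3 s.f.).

BOD₅ = L₀(1 − e^(−5k_d)) ⇒ L₀ = BOD₅ / (1 − e^(−5×0.224))
= 50.7 / (1 − 0.3263) = 50.7 / 0.6737 = 75.25 mg/L.

L₀ ≈ 75.3 mg/L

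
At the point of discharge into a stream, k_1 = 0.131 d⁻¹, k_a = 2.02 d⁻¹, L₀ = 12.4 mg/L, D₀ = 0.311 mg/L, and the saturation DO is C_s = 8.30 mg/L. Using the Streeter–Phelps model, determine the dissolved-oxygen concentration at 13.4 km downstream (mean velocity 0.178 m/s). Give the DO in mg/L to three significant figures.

DO ≈ 7.63 mg/L

Travel time t = x/v = 13.4 km / (0.178 m/s) = 13400 m / 0.178 m/s = 75280 s = 0.8713 d.
k_1 L₀/(k_a−k_1) = 0.131×12.4/(2.02−0.131) = 1.624/1.889 = 0.8599 mg/L.
e^(−k_1 t) = e^(−0.131×0.8713) = 0.8921; e^(−k_a t) = e^(−2.02×0.8713) = 0.1720.
D = 0.8599 × (0.8921 − 0.1720) + 0.311 × 0.1720 = 0.6192 + 0.05350 = 0.6727 mg/L.
DO = C_s − D = 8.30 − 0.6727 = 7.627 mg/L.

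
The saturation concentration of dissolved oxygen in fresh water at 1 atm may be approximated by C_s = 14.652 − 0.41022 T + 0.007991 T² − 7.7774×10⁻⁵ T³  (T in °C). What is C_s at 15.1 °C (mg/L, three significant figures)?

C_s ≈ 10.0 mg/L

C_s = 14.652 − 0.41022×15.1 + 0.007991×15.1² − 7.7774×10⁻⁵×15.1³ = 10.01 mg/L.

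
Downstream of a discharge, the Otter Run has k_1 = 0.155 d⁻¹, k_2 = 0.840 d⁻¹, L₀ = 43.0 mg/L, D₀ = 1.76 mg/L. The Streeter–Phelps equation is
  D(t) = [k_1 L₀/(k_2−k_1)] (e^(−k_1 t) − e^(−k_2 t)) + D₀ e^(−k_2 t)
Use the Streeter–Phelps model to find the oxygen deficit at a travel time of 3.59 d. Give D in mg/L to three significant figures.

k_1 L₀/(k_2−k_1) = 0.155×43.0/(0.840−0.155) = 6.665/0.6850 = 9.730 mg/L.
e^(−k_1 t) = e^(−0.155×3.590) = 0.5732; e^(−k_2 t) = e^(−0.840×3.590) = 0.04902.
D = 9.730 × (0.5732 − 0.04902) + 1.76 × 0.04902 = 5.101 + 0.08627 = 5.187 mg/L.

D ≈ 5.19 mg/L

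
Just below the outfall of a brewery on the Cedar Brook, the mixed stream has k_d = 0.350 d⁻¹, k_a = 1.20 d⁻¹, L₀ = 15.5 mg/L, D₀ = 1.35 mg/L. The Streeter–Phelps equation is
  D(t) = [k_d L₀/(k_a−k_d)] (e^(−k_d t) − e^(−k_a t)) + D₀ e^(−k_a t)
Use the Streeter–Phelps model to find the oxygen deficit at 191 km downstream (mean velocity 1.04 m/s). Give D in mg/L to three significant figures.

Travel time t = x/v = 191 km / (1.04 m/s) = 191000 m / 1.04 m/s = 183700 s = 2.126 d.
k_d L₀/(k_a−k_d) = 0.350×15.5/(1.20−0.350) = 5.425/0.8500 = 6.382 mg/L.
e^(−k_d t) = e^(−0.350×2.126) = 0.4752; e^(−k_a t) = e^(−1.20×2.126) = 0.07802.
D = 6.382 × (0.4752 − 0.07802) + 1.35 × 0.07802 = 2.535 + 0.1053 = 2.640 mg/L.

D ≈ 2.64 mg/L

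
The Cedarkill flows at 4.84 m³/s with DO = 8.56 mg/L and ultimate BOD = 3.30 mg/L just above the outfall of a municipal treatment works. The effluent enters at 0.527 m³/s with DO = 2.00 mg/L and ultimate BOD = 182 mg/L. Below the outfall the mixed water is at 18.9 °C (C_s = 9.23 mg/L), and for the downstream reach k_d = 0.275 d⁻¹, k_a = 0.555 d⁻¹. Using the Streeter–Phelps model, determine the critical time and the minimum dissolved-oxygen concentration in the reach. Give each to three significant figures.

Mixed DO = (4.84×8.56 + 0.527×2.00)/(4.84+0.527) = 42.48/5.367 = 7.916 mg/L.
Mixed L₀ = (4.84×3.30 + 0.527×182)/(5.367) = 111.9/5.367 = 20.85 mg/L.
Initial deficit D₀ = C_s − DO₀ = 9.23 − 7.916 = 1.314 mg/L.
t_c = (1/0.2800) ln[(0.555/0.275)(1 − 1.314×0.2800/(0.275×20.85))] = 3.571 × ln(1.889) = 2.271 d.
D_c = (0.275/0.555) × 20.85 × e^(−0.275×2.271) = 0.4955 × 20.85 × 0.5355 = 5.532 mg/L.
Minimum DO = 9.23 − 5.532 = 3.698 mg/L.

t_c ≈ 2.27 d; minimum DO ≈ 3.70 mg/L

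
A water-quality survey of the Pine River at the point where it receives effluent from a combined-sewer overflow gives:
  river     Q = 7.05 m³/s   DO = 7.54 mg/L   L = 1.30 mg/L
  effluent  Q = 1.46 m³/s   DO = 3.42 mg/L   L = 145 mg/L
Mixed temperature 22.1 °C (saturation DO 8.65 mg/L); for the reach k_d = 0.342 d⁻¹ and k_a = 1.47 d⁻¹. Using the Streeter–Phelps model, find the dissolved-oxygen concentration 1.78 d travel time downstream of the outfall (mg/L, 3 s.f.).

Mixed DO = (7.05×7.54 + 1.46×3.42)/(7.05+1.46) = 58.15/8.510 = 6.833 mg/L.
Mixed L₀ = (7.05×1.30 + 1.46×145)/(8.510) = 220.9/8.510 = 25.95 mg/L.
Initial deficit D₀ = C_s − DO₀ = 8.65 − 6.833 = 1.817 mg/L.
D(1.78) = [0.342×25.95/(1.47−0.342)](e^(−0.342×1.78) − e^(−1.47×1.78)) + 1.817 e^(−1.47×1.78)
= 7.869 × (0.5440 − 0.07305) + 1.817 × 0.07305 = 3.839 mg/L.
DO = 8.65 − 3.839 = 4.811 mg/L.

DO ≈ 4.81 mg/L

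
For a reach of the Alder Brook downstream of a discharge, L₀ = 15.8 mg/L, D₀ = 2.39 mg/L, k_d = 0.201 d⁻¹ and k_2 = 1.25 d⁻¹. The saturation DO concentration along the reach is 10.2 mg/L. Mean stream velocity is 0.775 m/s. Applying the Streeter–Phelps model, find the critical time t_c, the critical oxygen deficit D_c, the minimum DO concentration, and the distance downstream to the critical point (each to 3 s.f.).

At the critical point dD/dt = 0, so k_d L₀ e^(−k_d t) = k_2 D. Substituting D(t) from the Streeter–Phelps equation and solving for t gives
t_c = ln[(k_2/k_d)(1 − D₀(k_2−k_d)/(k_d L₀))] / (k_2−k_d).
Here k_2−k_d = 1.049 d⁻¹ and 1 − D₀(k_2−k_d)/(k_d L₀) = 1 − 2.39×1.049/(0.201×15.8) = 0.2106, so
t_c = ln(6.219 × 0.2106) / 1.049 = 0.2696 / 1.049 = 0.2570 d.
L(t_c) = L₀ e^(−k_d t_c) = 15.8 × 0.9497 = 15.00 mg/L, and at the critical point k_2 D_c = k_d L, so D_c = (0.201/1.25) × 15.00 = 2.413 mg/L.
Minimum DO = C_s − D_c = 10.2 − 2.413 = 7.787 mg/L.
x_c = v t_c = 0.775 m/s × 0.2570 d × 86400 s/d = 17210 m ≈ 17.2 km.

t_c ≈ 0.257 d; D_c ≈ 2.41 mg/L; min DO ≈ 7.79 mg/L; x_c ≈ 17.2 km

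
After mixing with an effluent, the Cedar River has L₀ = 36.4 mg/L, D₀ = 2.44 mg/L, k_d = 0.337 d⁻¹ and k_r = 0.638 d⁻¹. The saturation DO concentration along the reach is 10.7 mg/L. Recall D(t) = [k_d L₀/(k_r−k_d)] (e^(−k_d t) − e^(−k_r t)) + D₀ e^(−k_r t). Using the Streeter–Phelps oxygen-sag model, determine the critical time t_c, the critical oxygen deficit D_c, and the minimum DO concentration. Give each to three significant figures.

t_c ≈ 1.92 d; D_c ≈ 10.1 mg/L; min DO ≈ 0.617 mg/L

At the critical point dD/dt = 0, so k_d L₀ e^(−k_d t) = k_r D. Substituting D(t) from the Streeter–Phelps equation and solving for t gives
t_c = ln[(k_r/k_d)(1 − D₀(k_r−k_d)/(k_d L₀))] / (k_r−k_d).
Here k_r−k_d = 0.3010 d⁻¹ and 1 − D₀(k_r−k_d)/(k_d L₀) = 1 − 2.44×0.3010/(0.337×36.4) = 0.9401, so
t_c = ln(1.893 × 0.9401) / 0.3010 = 0.5765 / 0.3010 = 1.915 d.
D_c = (k_d/k_r) L₀ e^(−k_d t_c) = (0.337/0.638) × 36.4 × e^(−0.337×1.915) = 0.5282 × 36.4 × 0.5244 = 10.08 mg/L.
Minimum DO = C_s − D_c = 10.7 − 10.08 = 0.6171 mg/L.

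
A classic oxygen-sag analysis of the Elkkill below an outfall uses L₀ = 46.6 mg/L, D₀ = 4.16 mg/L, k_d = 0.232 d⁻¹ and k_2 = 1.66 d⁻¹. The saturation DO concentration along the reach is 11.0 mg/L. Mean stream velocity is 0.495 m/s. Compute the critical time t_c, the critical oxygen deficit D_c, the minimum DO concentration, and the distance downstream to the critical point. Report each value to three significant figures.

t_c = [1/(k_2−k_d)] ln[(k_2/k_d)(1 − D₀(k_2−k_d)/(k_d L₀))]
= [1/(1.66−0.232)] ln[(1.66/0.232)(1 − 4.16×1.428/(0.232×46.6))]
= (1/1.428) ln[7.155 × 0.4505] = 0.7003 × ln(3.224) = 0.7003 × 1.170 = 0.8197 d.
L(t_c) = L₀ e^(−k_d t_c) = 46.6 × 0.8268 = 38.53 mg/L, and at the critical point k_2 D_c = k_d L, so D_c = (0.232/1.66) × 38.53 = 5.385 mg/L.
Minimum DO = C_s − D_c = 11.0 − 5.385 = 5.615 mg/L.
x_c = v t_c = 0.495 m/s × 0.8197 d × 86400 s/d = 35060 m ≈ 35.1 km.

t_c ≈ 0.820 d; D_c ≈ 5.38 mg/L; min DO ≈ 5.62 mg/L; x_c ≈ 35.1 km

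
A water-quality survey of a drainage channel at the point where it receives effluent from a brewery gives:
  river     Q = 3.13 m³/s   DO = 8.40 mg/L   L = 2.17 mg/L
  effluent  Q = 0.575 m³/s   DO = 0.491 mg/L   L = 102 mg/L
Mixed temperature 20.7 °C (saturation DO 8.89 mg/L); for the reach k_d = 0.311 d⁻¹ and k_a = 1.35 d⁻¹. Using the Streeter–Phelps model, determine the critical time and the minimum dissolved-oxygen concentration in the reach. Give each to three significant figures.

t_c ≈ 1.03 d; minimum DO ≈ 5.94 mg/L

Mixed DO = (3.13×8.40 + 0.575×0.491)/(3.13+0.575) = 26.57/3.705 = 7.173 mg/L.
Mixed L₀ = (3.13×2.17 + 0.575×102)/(3.705) = 65.44/3.705 = 17.66 mg/L.
Initial deficit D₀ = C_s − DO₀ = 8.89 − 7.173 = 1.717 mg/L.
t_c = (1/1.039) ln[(1.35/0.311)(1 − 1.717×1.039/(0.311×17.66))] = 0.9625 × ln(2.931) = 1.035 d.
D_c = (0.311/1.35) × 17.66 × e^(−0.311×1.035) = 0.2304 × 17.66 × 0.7248 = 2.949 mg/L.
Minimum DO = 8.89 − 2.949 = 5.941 mg/L.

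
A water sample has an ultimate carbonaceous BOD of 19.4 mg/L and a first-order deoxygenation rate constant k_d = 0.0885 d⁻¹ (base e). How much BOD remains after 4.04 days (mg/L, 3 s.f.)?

L_t = L₀ e^(−k_d t) = 19.4 × e^(−0.0885×4.04) = 19.4 × 0.6994 = 13.57 mg/L.

L ≈ 13.6 mg/L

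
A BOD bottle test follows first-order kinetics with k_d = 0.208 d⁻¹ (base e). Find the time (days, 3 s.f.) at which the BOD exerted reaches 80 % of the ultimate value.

y/L₀ = 1 − e^(−k_d t) = 0.80 ⇒ e^(−k_d t) = 0.200
t = −ln(0.200) / 0.208 = 1.609 / 0.208 = 7.738 d.

t ≈ 7.74 d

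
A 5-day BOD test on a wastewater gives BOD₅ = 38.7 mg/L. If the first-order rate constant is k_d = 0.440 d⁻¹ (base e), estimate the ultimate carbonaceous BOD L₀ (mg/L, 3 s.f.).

BOD₅ = L₀(1 − e^(−5k_d)) ⇒ L₀ = BOD₅ / (1 − e^(−5×0.440))
= 38.7 / (1 − 0.1108) = 38.7 / 0.8892 = 43.52 mg/L.

L₀ ≈ 43.5 mg/L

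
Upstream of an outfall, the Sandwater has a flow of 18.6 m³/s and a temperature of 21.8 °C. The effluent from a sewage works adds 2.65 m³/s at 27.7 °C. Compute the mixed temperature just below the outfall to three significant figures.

Flow-weighted mixing: C = (Q_r C_r + Q_w C_w)/(Q_r + Q_w)
= (18.6×21.8 + 2.65×27.7)/(18.6 + 2.65) = 478.9/21.25 = 22.54 °C.

22.5 °C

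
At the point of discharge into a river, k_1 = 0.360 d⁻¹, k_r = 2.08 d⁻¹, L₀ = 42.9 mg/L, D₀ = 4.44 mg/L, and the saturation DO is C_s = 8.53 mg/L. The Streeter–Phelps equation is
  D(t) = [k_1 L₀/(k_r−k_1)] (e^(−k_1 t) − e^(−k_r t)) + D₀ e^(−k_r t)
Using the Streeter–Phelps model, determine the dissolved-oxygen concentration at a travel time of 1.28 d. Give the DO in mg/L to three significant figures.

DO ≈ 3.18 mg/L

k_1 L₀/(k_r−k_1) = 0.360×42.9/(2.08−0.360) = 15.44/1.720 = 8.979 mg/L.
e^(−k_1 t) = e^(−0.360×1.280) = 0.6308; e^(−k_r t) = e^(−2.08×1.280) = 0.06978.
D = 8.979 × (0.6308 − 0.06978) + 4.44 × 0.06978 = 5.037 + 0.3098 = 5.347 mg/L.
DO = C_s − D = 8.53 − 5.347 = 3.183 mg/L.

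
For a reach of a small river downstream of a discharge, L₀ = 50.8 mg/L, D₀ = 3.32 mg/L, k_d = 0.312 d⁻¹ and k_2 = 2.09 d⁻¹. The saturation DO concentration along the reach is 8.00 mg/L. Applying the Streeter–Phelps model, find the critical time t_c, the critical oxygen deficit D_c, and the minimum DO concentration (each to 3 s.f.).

t_c ≈ 0.808 d; D_c ≈ 5.89 mg/L; min DO ≈ 2.11 mg/L

With k_2/k_d = 6.699 and 1 − D₀(k_2−k_d)/(k_d L₀) = 0.6276,
t_c = ln(6.699 × 0.6276) / (2.09 − 0.312) = ln(4.204) / 1.778 = 1.436/1.778 = 0.8077 d.
L(t_c) = L₀ e^(−k_d t_c) = 50.8 × 0.7773 = 39.48 mg/L, and at the critical point k_2 D_c = k_d L, so D_c = (0.312/2.09) × 39.48 = 5.894 mg/L.
Minimum DO = C_s − D_c = 8.00 − 5.894 = 2.106 mg/L.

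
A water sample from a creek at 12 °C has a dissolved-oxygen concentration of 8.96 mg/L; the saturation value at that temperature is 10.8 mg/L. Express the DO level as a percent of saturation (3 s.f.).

83.0 % saturation

% saturation = C/C_s × 100 = 8.96/10.8 × 100 = 83.0 %.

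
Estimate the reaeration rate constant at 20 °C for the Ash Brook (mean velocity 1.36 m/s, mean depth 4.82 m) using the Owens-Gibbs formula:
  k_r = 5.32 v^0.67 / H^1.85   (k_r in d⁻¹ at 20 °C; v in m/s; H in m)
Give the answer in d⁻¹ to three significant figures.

k_r ≈ 0.356 d⁻¹

k_r = 5.32 × 1.36^0.67 / 4.82^1.85 = 5.32 × 1.229 / 18.35 = 0.3562 d⁻¹.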